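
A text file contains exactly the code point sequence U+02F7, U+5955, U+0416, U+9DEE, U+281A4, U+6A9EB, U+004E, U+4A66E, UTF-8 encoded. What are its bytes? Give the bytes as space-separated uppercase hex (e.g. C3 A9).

CB B7 E5 A5 95 D0 96 E9 B7 AE F0 A8 86 A4 F1 AA A7 AB 4E F1 8A 99 AE

U+02F7: 2-byte form → CB B7.
U+5955: 3-byte form → E5 A5 95.
U+0416: 2-byte form → D0 96.
U+9DEE: 3-byte form → E9 B7 AE.
U+281A4: 4-byte form → F0 A8 86 A4.
U+6A9EB: 4-byte form → F1 AA A7 AB.
U+004E: 1-byte form → 4E.
U+4A66E: 4-byte form → F1 8A 99 AE.
Concatenated (23 bytes): CB B7 E5 A5 95 D0 96 E9 B7 AE F0 A8 86 A4 F1 AA A7 AB 4E F1 8A 99 AE.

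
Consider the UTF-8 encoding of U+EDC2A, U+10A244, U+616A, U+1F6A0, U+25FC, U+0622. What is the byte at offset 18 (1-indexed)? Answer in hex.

0xBC

1-indexed offset 18 is 0-indexed offset 17.
U+EDC2A → 4-byte form F3 AD B0 AA at offsets 0–3.
U+10A244 → 4-byte form F4 8A 89 84 at offsets 4–7.
U+616A → 3-byte form E6 85 AA at offsets 8–10.
U+1F6A0 → 4-byte form F0 9F 9A A0 at offsets 11–14.
U+25FC → 3-byte form E2 97 BC at offsets 15–17.
Offset 17 falls in char 5's range; it's byte 3 of E2 97 BC = 0xBC.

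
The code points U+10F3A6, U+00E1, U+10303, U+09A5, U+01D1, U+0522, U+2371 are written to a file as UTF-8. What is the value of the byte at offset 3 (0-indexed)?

0xA6

U+10F3A6 → 4-byte form F4 8F 8E A6 at offsets 0–3.
Offset 3 falls in char 1's range; it's byte 4 of F4 8F 8E A6 = 0xA6.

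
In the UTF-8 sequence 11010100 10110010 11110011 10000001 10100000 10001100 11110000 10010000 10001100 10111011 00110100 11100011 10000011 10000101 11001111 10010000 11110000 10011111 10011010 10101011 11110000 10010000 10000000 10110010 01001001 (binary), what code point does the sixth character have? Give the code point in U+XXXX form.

Offset 0: leading byte 0xD4 = 11010100 → 2-byte char #1 = D4 B2.
Offset 2: leading byte 0xF3 = 11110011 → 4-byte char #2 = F3 81 A0 8C.
Offset 6: leading byte 0xF0 = 11110000 → 4-byte char #3 = F0 90 8C BB.
Offset 10: leading byte 0x34 = 00110100 → 1-byte char #4 = 34.
Offset 11: leading byte 0xE3 = 11100011 → 3-byte char #5 = E3 83 85.
Offset 14: leading byte 0xCF = 11001111 → 2-byte char #6 = CF 90.
Leading byte 0xCF = 11001111 matches 110xxxxx → 2-byte sequence.
Byte 1: 0xCF = 11001111, payload 01111 (5 bits).
Byte 2: 0x90 = 10010000 (10xxxxxx ✓), payload 010000.
Concatenate: 01111010000 = 0x3D0 (11 bits → U+03D0).

U+03D0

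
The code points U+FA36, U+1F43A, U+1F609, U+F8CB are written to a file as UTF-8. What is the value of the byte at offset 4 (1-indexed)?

0xF0

1-indexed offset 4 is 0-indexed offset 3.
U+FA36 → 3-byte form EF A8 B6 at offsets 0–2.
U+1F43A → 4-byte form F0 9F 90 BA at offsets 3–6.
Offset 3 falls in char 2's range; it's byte 1 of F0 9F 90 BA = 0xF0.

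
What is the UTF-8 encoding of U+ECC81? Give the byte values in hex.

F3 AC B2 81

U+ECC81 = 0xECC81 = 969857 decimal. In range U+10000–U+10FFFF → 4-byte form: 11110xxx 10xxxxxx 10xxxxxx 10xxxxxx.
Binary (21 bits): 011101100110010000001.
Split 3+6+6+6: 011 | 101100 | 110010 | 000001.
Byte 1: 11110011 = 0xF3.
Byte 2: 10101100 = 0xAC.
Byte 3: 10110010 = 0xB2.
Byte 4: 10000001 = 0x81.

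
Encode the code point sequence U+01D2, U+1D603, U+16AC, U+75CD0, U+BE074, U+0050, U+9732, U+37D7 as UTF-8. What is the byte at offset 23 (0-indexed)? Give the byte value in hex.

0x97

U+01D2 → 2-byte form C7 92 at offsets 0–1.
U+1D603 → 4-byte form F0 9D 98 83 at offsets 2–5.
U+16AC → 3-byte form E1 9A AC at offsets 6–8.
U+75CD0 → 4-byte form F1 B5 B3 90 at offsets 9–12.
U+BE074 → 4-byte form F2 BE 81 B4 at offsets 13–16.
U+0050 → 1-byte form 50 at offsets 17–17.
U+9732 → 3-byte form E9 9C B2 at offsets 18–20.
U+37D7 → 3-byte form E3 9F 97 at offsets 21–23.
Offset 23 falls in char 8's range; it's byte 3 of E3 9F 97 = 0x97.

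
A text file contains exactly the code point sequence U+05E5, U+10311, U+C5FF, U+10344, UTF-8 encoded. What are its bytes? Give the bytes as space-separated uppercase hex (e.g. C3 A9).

D7 A5 F0 90 8C 91 EC 97 BF F0 90 8D 84

U+05E5: 2-byte form → D7 A5.
U+10311: 4-byte form → F0 90 8C 91.
U+C5FF: 3-byte form → EC 97 BF.
U+10344: 4-byte form → F0 90 8D 84.
Concatenated (13 bytes): D7 A5 F0 90 8C 91 EC 97 BF F0 90 8D 84.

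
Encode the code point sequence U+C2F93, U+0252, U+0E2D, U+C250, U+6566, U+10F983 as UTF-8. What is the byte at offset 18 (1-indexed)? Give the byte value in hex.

0xA6

1-indexed offset 18 is 0-indexed offset 17.
U+C2F93 → 4-byte form F3 82 BE 93 at offsets 0–3.
U+0252 → 2-byte form C9 92 at offsets 4–5.
U+0E2D → 3-byte form E0 B8 AD at offsets 6–8.
U+C250 → 3-byte form EC 89 90 at offsets 9–11.
U+6566 → 3-byte form E6 95 A6 at offsets 12–14.
U+10F983 → 4-byte form F4 8F A6 83 at offsets 15–18.
Offset 17 falls in char 6's range; it's byte 3 of F4 8F A6 83 = 0xA6.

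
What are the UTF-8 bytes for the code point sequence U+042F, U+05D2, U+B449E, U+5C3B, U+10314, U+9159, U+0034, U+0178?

U+042F: 2-byte form → D0 AF.
U+05D2: 2-byte form → D7 92.
U+B449E: 4-byte form → F2 B4 92 9E.
U+5C3B: 3-byte form → E5 B0 BB.
U+10314: 4-byte form → F0 90 8C 94.
U+9159: 3-byte form → E9 85 99.
U+0034: 1-byte form → 34.
U+0178: 2-byte form → C5 B8.
Concatenated (21 bytes): D0 AF D7 92 F2 B4 92 9E E5 B0 BB F0 90 8C 94 E9 85 99 34 C5 B8.

D0 AF D7 92 F2 B4 92 9E E5 B0 BB F0 90 8C 94 E9 85 99 34 C5 B8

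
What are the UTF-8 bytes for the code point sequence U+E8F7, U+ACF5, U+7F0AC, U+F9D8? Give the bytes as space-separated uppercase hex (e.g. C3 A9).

EE A3 B7 EA B3 B5 F1 BF 82 AC EF A7 98

U+E8F7: 3-byte form → EE A3 B7.
U+ACF5: 3-byte form → EA B3 B5.
U+7F0AC: 4-byte form → F1 BF 82 AC.
U+F9D8: 3-byte form → EF A7 98.
Concatenated (13 bytes): EE A3 B7 EA B3 B5 F1 BF 82 AC EF A7 98.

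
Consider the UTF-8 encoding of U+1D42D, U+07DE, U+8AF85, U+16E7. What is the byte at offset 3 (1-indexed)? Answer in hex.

0x90

1-indexed offset 3 is 0-indexed offset 2.
U+1D42D → 4-byte form F0 9D 90 AD at offsets 0–3.
Offset 2 falls in char 1's range; it's byte 3 of F0 9D 90 AD = 0x90.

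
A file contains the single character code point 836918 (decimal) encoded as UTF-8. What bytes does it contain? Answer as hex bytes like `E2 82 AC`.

F3 8C 94 B6

U+CC536 = 0xCC536 = 836918 decimal. In range U+10000–U+10FFFF → 4-byte form: 11110xxx 10xxxxxx 10xxxxxx 10xxxxxx.
Binary (21 bits): 011001100010100110110.
Split 3+6+6+6: 011 | 001100 | 010100 | 110110.
Byte 1: 11110011 = 0xF3.
Byte 2: 10001100 = 0x8C.
Byte 3: 10010100 = 0x94.
Byte 4: 10110110 = 0xB6.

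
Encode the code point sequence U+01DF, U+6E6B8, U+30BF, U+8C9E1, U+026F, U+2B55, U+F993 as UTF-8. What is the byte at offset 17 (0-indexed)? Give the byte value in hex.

U+01DF → 2-byte form C7 9F at offsets 0–1.
U+6E6B8 → 4-byte form F1 AE 9A B8 at offsets 2–5.
U+30BF → 3-byte form E3 82 BF at offsets 6–8.
U+8C9E1 → 4-byte form F2 8C A7 A1 at offsets 9–12.
U+026F → 2-byte form C9 AF at offsets 13–14.
U+2B55 → 3-byte form E2 AD 95 at offsets 15–17.
Offset 17 falls in char 6's range; it's byte 3 of E2 AD 95 = 0x95.

0x95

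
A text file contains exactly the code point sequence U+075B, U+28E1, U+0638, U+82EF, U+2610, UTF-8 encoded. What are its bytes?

DD 9B E2 A3 A1 D8 B8 E8 8B AF E2 98 90

U+075B: 2-byte form → DD 9B.
U+28E1: 3-byte form → E2 A3 A1.
U+0638: 2-byte form → D8 B8.
U+82EF: 3-byte form → E8 8B AF.
U+2610: 3-byte form → E2 98 90.
Concatenated (13 bytes): DD 9B E2 A3 A1 D8 B8 E8 8B AF E2 98 90.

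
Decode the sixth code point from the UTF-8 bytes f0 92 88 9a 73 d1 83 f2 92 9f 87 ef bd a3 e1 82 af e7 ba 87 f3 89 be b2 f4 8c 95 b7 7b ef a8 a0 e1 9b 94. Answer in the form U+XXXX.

U+10AF

Offset 0: leading byte 0xF0 = 11110000 → 4-byte char #1 = F0 92 88 9A.
Offset 4: leading byte 0x73 = 01110011 → 1-byte char #2 = 73.
Offset 5: leading byte 0xD1 = 11010001 → 2-byte char #3 = D1 83.
Offset 7: leading byte 0xF2 = 11110010 → 4-byte char #4 = F2 92 9F 87.
Offset 11: leading byte 0xEF = 11101111 → 3-byte char #5 = EF BD A3.
Offset 14: leading byte 0xE1 = 11100001 → 3-byte char #6 = E1 82 AF.
Leading byte 0xE1 = 11100001 matches 1110xxxx → 3-byte sequence.
Byte 1: 0xE1 = 11100001, payload 0001 (4 bits).
Byte 2: 0x82 = 10000010 (10xxxxxx ✓), payload 000010.
Byte 3: 0xAF = 10101111 (10xxxxxx ✓), payload 101111.
Concatenate: 0001000010101111 = 0x10AF (16 bits → U+10AF).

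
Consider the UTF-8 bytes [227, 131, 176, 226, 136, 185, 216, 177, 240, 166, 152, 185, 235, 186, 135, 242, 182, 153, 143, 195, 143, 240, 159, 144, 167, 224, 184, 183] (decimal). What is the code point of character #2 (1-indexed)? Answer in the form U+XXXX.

U+2239

Offset 0: leading byte 0xE3 = 11100011 → 3-byte char #1 = E3 83 B0.
Offset 3: leading byte 0xE2 = 11100010 → 3-byte char #2 = E2 88 B9.
Leading byte 0xE2 = 11100010 matches 1110xxxx → 3-byte sequence.
Byte 1: 0xE2 = 11100010, payload 0010 (4 bits).
Byte 2: 0x88 = 10001000 (10xxxxxx ✓), payload 001000.
Byte 3: 0xB9 = 10111001 (10xxxxxx ✓), payload 111001.
Concatenate: 0010001000111001 = 0x2239 (16 bits → U+2239).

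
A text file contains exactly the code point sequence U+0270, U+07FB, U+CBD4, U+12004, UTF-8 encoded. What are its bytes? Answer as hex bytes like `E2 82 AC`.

U+0270: 2-byte form → C9 B0.
U+07FB: 2-byte form → DF BB.
U+CBD4: 3-byte form → EC AF 94.
U+12004: 4-byte form → F0 92 80 84.
Concatenated (11 bytes): C9 B0 DF BB EC AF 94 F0 92 80 84.

C9 B0 DF BB EC AF 94 F0 92 80 84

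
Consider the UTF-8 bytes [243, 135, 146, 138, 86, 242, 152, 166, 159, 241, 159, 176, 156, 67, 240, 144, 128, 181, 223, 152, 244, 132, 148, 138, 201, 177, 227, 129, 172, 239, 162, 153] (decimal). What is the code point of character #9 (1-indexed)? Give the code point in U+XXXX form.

Offset 0: leading byte 0xF3 = 11110011 → 4-byte char #1 = F3 87 92 8A.
Offset 4: leading byte 0x56 = 01010110 → 1-byte char #2 = 56.
Offset 5: leading byte 0xF2 = 11110010 → 4-byte char #3 = F2 98 A6 9F.
Offset 9: leading byte 0xF1 = 11110001 → 4-byte char #4 = F1 9F B0 9C.
Offset 13: leading byte 0x43 = 01000011 → 1-byte char #5 = 43.
Offset 14: leading byte 0xF0 = 11110000 → 4-byte char #6 = F0 90 80 B5.
Offset 18: leading byte 0xDF = 11011111 → 2-byte char #7 = DF 98.
Offset 20: leading byte 0xF4 = 11110100 → 4-byte char #8 = F4 84 94 8A.
Offset 24: leading byte 0xC9 = 11001001 → 2-byte char #9 = C9 B1.
Leading byte 0xC9 = 11001001 matches 110xxxxx → 2-byte sequence.
Byte 1: 0xC9 = 11001001, payload 01001 (5 bits).
Byte 2: 0xB1 = 10110001 (10xxxxxx ✓), payload 110001.
Concatenate: 01001110001 = 0x271 (11 bits → U+0271).

U+0271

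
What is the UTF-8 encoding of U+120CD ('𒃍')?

U+120CD = 0x120CD = 73933 decimal. In range U+10000–U+10FFFF → 4-byte form: 11110xxx 10xxxxxx 10xxxxxx 10xxxxxx.
Binary (21 bits): 000010010000011001101.
Split 3+6+6+6: 000 | 010010 | 000011 | 001101.
Byte 1: 11110000 = 0xF0.
Byte 2: 10010010 = 0x92.
Byte 3: 10000011 = 0x83.
Byte 4: 10001101 = 0x8D.

F0 92 83 8D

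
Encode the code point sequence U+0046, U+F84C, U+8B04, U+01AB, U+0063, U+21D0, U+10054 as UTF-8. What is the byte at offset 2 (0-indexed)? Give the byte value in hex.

0xA1

U+0046 → 1-byte form 46 at offsets 0–0.
U+F84C → 3-byte form EF A1 8C at offsets 1–3.
Offset 2 falls in char 2's range; it's byte 2 of EF A1 8C = 0xA1.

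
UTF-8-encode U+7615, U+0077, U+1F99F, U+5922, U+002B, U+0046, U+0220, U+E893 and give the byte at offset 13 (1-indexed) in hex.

0x46

1-indexed offset 13 is 0-indexed offset 12.
U+7615 → 3-byte form E7 98 95 at offsets 0–2.
U+0077 → 1-byte form 77 at offsets 3–3.
U+1F99F → 4-byte form F0 9F A6 9F at offsets 4–7.
U+5922 → 3-byte form E5 A4 A2 at offsets 8–10.
U+002B → 1-byte form 2B at offsets 11–11.
U+0046 → 1-byte form 46 at offsets 12–12.
Offset 12 falls in char 6's range; it's byte 1 of 46 = 0x46.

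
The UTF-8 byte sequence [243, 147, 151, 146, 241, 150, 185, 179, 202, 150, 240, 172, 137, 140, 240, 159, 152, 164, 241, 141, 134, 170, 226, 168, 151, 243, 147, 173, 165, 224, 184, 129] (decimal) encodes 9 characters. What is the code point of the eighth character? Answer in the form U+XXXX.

U+D3B65

Offset 0: leading byte 0xF3 = 11110011 → 4-byte char #1 = F3 93 97 92.
Offset 4: leading byte 0xF1 = 11110001 → 4-byte char #2 = F1 96 B9 B3.
Offset 8: leading byte 0xCA = 11001010 → 2-byte char #3 = CA 96.
Offset 10: leading byte 0xF0 = 11110000 → 4-byte char #4 = F0 AC 89 8C.
Offset 14: leading byte 0xF0 = 11110000 → 4-byte char #5 = F0 9F 98 A4.
Offset 18: leading byte 0xF1 = 11110001 → 4-byte char #6 = F1 8D 86 AA.
Offset 22: leading byte 0xE2 = 11100010 → 3-byte char #7 = E2 A8 97.
Offset 25: leading byte 0xF3 = 11110011 → 4-byte char #8 = F3 93 AD A5.
Leading byte 0xF3 = 11110011 matches 11110xxx → 4-byte sequence.
Byte 1: 0xF3 = 11110011, payload 011 (3 bits).
Byte 2: 0x93 = 10010011 (10xxxxxx ✓), payload 010011.
Byte 3: 0xAD = 10101101 (10xxxxxx ✓), payload 101101.
Byte 4: 0xA5 = 10100101 (10xxxxxx ✓), payload 100101.
Concatenate: 011010011101101100101 = 0xD3B65 (21 bits → U+D3B65).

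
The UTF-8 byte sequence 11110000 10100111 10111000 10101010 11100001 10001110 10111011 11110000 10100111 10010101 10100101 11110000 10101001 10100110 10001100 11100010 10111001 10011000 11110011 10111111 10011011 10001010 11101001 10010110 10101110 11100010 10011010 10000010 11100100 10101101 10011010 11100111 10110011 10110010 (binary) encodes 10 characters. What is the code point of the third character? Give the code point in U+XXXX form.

Offset 0: leading byte 0xF0 = 11110000 → 4-byte char #1 = F0 A7 B8 AA.
Offset 4: leading byte 0xE1 = 11100001 → 3-byte char #2 = E1 8E BB.
Offset 7: leading byte 0xF0 = 11110000 → 4-byte char #3 = F0 A7 95 A5.
Leading byte 0xF0 = 11110000 matches 11110xxx → 4-byte sequence.
Byte 1: 0xF0 = 11110000, payload 000 (3 bits).
Byte 2: 0xA7 = 10100111 (10xxxxxx ✓), payload 100111.
Byte 3: 0x95 = 10010101 (10xxxxxx ✓), payload 010101.
Byte 4: 0xA5 = 10100101 (10xxxxxx ✓), payload 100101.
Concatenate: 000100111010101100101 = 0x27565 (21 bits → U+27565).

U+27565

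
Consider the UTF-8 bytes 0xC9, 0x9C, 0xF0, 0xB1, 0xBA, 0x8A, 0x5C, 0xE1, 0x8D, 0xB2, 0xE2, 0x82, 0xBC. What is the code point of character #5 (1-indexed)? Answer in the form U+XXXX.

U+20BC

Offset 0: leading byte 0xC9 = 11001001 → 2-byte char #1 = C9 9C.
Offset 2: leading byte 0xF0 = 11110000 → 4-byte char #2 = F0 B1 BA 8A.
Offset 6: leading byte 0x5C = 01011100 → 1-byte char #3 = 5C.
Offset 7: leading byte 0xE1 = 11100001 → 3-byte char #4 = E1 8D B2.
Offset 10: leading byte 0xE2 = 11100010 → 3-byte char #5 = E2 82 BC.
Leading byte 0xE2 = 11100010 matches 1110xxxx → 3-byte sequence.
Byte 1: 0xE2 = 11100010, payload 0010 (4 bits).
Byte 2: 0x82 = 10000010 (10xxxxxx ✓), payload 000010.
Byte 3: 0xBC = 10111100 (10xxxxxx ✓), payload 111100.
Concatenate: 0010000010111100 = 0x20BC (16 bits → U+20BC).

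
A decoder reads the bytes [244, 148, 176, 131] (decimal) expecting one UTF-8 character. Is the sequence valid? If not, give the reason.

Leading byte 0xF4 = 11110100 → 4-byte form.
Payload = 0x114C03, which exceeds U+10FFFF, the maximum Unicode code point. (Leading bytes F5–FF, or F4 followed by ≥ 0x90, are invalid.)

invalid (encodes a value above U+10FFFF)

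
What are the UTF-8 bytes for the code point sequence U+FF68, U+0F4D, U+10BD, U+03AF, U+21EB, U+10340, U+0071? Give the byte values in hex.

U+FF68: 3-byte form → EF BD A8.
U+0F4D: 3-byte form → E0 BD 8D.
U+10BD: 3-byte form → E1 82 BD.
U+03AF: 2-byte form → CE AF.
U+21EB: 3-byte form → E2 87 AB.
U+10340: 4-byte form → F0 90 8D 80.
U+0071: 1-byte form → 71.
Concatenated (19 bytes): EF BD A8 E0 BD 8D E1 82 BD CE AF E2 87 AB F0 90 8D 80 71.

EF BD A8 E0 BD 8D E1 82 BD CE AF E2 87 AB F0 90 8D 80 71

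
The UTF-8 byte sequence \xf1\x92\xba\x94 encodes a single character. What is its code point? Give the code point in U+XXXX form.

Leading byte 0xF1 = 11110001 matches 11110xxx → 4-byte sequence.
Byte 1: 0xF1 = 11110001, payload 001 (3 bits).
Byte 2: 0x92 = 10010010 (10xxxxxx ✓), payload 010010.
Byte 3: 0xBA = 10111010 (10xxxxxx ✓), payload 111010.
Byte 4: 0x94 = 10010100 (10xxxxxx ✓), payload 010100.
Concatenate: 001010010111010010100 = 0x52E94 (21 bits → U+52E94).

U+52E94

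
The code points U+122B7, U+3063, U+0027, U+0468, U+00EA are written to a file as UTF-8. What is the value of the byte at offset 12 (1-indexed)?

1-indexed offset 12 is 0-indexed offset 11.
U+122B7 → 4-byte form F0 92 8A B7 at offsets 0–3.
U+3063 → 3-byte form E3 81 A3 at offsets 4–6.
U+0027 → 1-byte form 27 at offsets 7–7.
U+0468 → 2-byte form D1 A8 at offsets 8–9.
U+00EA → 2-byte form C3 AA at offsets 10–11.
Offset 11 falls in char 5's range; it's byte 2 of C3 AA = 0xAA.

0xAA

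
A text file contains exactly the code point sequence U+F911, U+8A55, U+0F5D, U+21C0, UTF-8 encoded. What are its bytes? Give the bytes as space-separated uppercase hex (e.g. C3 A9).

U+F911: 3-byte form → EF A4 91.
U+8A55: 3-byte form → E8 A9 95.
U+0F5D: 3-byte form → E0 BD 9D.
U+21C0: 3-byte form → E2 87 80.
Concatenated (12 bytes): EF A4 91 E8 A9 95 E0 BD 9D E2 87 80.

EF A4 91 E8 A9 95 E0 BD 9D E2 87 80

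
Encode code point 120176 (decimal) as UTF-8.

U+1D570 = 0x1D570 = 120176 decimal. In range U+10000–U+10FFFF → 4-byte form: 11110xxx 10xxxxxx 10xxxxxx 10xxxxxx.
Binary (21 bits): 000011101010101110000.
Split 3+6+6+6: 000 | 011101 | 010101 | 110000.
Byte 1: 11110000 = 0xF0.
Byte 2: 10011101 = 0x9D.
Byte 3: 10010101 = 0x95.
Byte 4: 10110000 = 0xB0.

F0 9D 95 B0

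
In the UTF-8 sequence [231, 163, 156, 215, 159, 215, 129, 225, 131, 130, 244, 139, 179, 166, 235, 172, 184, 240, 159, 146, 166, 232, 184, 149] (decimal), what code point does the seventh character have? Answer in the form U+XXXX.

U+1F4A6

Offset 0: leading byte 0xE7 = 11100111 → 3-byte char #1 = E7 A3 9C.
Offset 3: leading byte 0xD7 = 11010111 → 2-byte char #2 = D7 9F.
Offset 5: leading byte 0xD7 = 11010111 → 2-byte char #3 = D7 81.
Offset 7: leading byte 0xE1 = 11100001 → 3-byte char #4 = E1 83 82.
Offset 10: leading byte 0xF4 = 11110100 → 4-byte char #5 = F4 8B B3 A6.
Offset 14: leading byte 0xEB = 11101011 → 3-byte char #6 = EB AC B8.
Offset 17: leading byte 0xF0 = 11110000 → 4-byte char #7 = F0 9F 92 A6.
Leading byte 0xF0 = 11110000 matches 11110xxx → 4-byte sequence.
Byte 1: 0xF0 = 11110000, payload 000 (3 bits).
Byte 2: 0x9F = 10011111 (10xxxxxx ✓), payload 011111.
Byte 3: 0x92 = 10010010 (10xxxxxx ✓), payload 010010.
Byte 4: 0xA6 = 10100110 (10xxxxxx ✓), payload 100110.
Concatenate: 000011111010010100110 = 0x1F4A6 (21 bits → U+1F4A6).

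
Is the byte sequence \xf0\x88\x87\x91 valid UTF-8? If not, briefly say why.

invalid (overlong encoding)

Leading byte 0xF0 = 11110000 → 4-byte form.
Continuation bytes all match 10xxxxxx. Payload decodes to 0x81D1.
But 0x81D1 < 0x10000, the minimum for a 4-byte sequence — this is an overlong encoding.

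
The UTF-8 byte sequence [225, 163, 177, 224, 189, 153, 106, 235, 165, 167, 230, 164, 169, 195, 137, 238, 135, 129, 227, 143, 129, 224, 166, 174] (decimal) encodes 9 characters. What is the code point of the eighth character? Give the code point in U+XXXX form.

U+33C1

Offset 0: leading byte 0xE1 = 11100001 → 3-byte char #1 = E1 A3 B1.
Offset 3: leading byte 0xE0 = 11100000 → 3-byte char #2 = E0 BD 99.
Offset 6: leading byte 0x6A = 01101010 → 1-byte char #3 = 6A.
Offset 7: leading byte 0xEB = 11101011 → 3-byte char #4 = EB A5 A7.
Offset 10: leading byte 0xE6 = 11100110 → 3-byte char #5 = E6 A4 A9.
Offset 13: leading byte 0xC3 = 11000011 → 2-byte char #6 = C3 89.
Offset 15: leading byte 0xEE = 11101110 → 3-byte char #7 = EE 87 81.
Offset 18: leading byte 0xE3 = 11100011 → 3-byte char #8 = E3 8F 81.
Leading byte 0xE3 = 11100011 matches 1110xxxx → 3-byte sequence.
Byte 1: 0xE3 = 11100011, payload 0011 (4 bits).
Byte 2: 0x8F = 10001111 (10xxxxxx ✓), payload 001111.
Byte 3: 0x81 = 10000001 (10xxxxxx ✓), payload 000001.
Concatenate: 0011001111000001 = 0x33C1 (16 bits → U+33C1).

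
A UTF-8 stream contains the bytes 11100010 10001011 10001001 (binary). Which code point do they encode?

Leading byte 0xE2 = 11100010 matches 1110xxxx → 3-byte sequence.
Byte 1: 0xE2 = 11100010, payload 0010 (4 bits).
Byte 2: 0x8B = 10001011 (10xxxxxx ✓), payload 001011.
Byte 3: 0x89 = 10001001 (10xxxxxx ✓), payload 001001.
Concatenate: 0010001011001001 = 0x22C9 (16 bits → U+22C9).

U+22C9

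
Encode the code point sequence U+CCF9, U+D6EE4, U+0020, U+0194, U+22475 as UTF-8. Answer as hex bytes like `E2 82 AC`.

EC B3 B9 F3 96 BB A4 20 C6 94 F0 A2 91 B5

U+CCF9: 3-byte form → EC B3 B9.
U+D6EE4: 4-byte form → F3 96 BB A4.
U+0020: 1-byte form → 20.
U+0194: 2-byte form → C6 94.
U+22475: 4-byte form → F0 A2 91 B5.
Concatenated (14 bytes): EC B3 B9 F3 96 BB A4 20 C6 94 F0 A2 91 B5.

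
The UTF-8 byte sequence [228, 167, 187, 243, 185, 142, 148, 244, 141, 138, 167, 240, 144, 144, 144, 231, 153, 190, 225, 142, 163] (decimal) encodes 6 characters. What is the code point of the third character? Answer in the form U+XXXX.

Offset 0: leading byte 0xE4 = 11100100 → 3-byte char #1 = E4 A7 BB.
Offset 3: leading byte 0xF3 = 11110011 → 4-byte char #2 = F3 B9 8E 94.
Offset 7: leading byte 0xF4 = 11110100 → 4-byte char #3 = F4 8D 8A A7.
Leading byte 0xF4 = 11110100 matches 11110xxx → 4-byte sequence.
Byte 1: 0xF4 = 11110100, payload 100 (3 bits).
Byte 2: 0x8D = 10001101 (10xxxxxx ✓), payload 001101.
Byte 3: 0x8A = 10001010 (10xxxxxx ✓), payload 001010.
Byte 4: 0xA7 = 10100111 (10xxxxxx ✓), payload 100111.
Concatenate: 100001101001010100111 = 0x10D2A7 (21 bits → U+10D2A7).

U+10D2A7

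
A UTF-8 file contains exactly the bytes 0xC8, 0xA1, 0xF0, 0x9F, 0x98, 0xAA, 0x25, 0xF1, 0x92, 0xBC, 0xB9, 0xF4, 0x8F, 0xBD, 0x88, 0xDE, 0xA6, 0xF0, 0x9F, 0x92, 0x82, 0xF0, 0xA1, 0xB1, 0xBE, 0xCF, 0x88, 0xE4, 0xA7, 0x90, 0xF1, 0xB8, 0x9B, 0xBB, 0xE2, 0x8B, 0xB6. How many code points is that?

12

Byte at offset 0: 0xC8 = 11001000 → 2-byte char (#1). Advance 2.
Byte at offset 2: 0xF0 = 11110000 → 4-byte char (#2). Advance 4.
Byte at offset 6: 0x25 = 00100101 → 1-byte char (#3). Advance 1.
Byte at offset 7: 0xF1 = 11110001 → 4-byte char (#4). Advance 4.
Byte at offset 11: 0xF4 = 11110100 → 4-byte char (#5). Advance 4.
Byte at offset 15: 0xDE = 11011110 → 2-byte char (#6). Advance 2.
Byte at offset 17: 0xF0 = 11110000 → 4-byte char (#7). Advance 4.
Byte at offset 21: 0xF0 = 11110000 → 4-byte char (#8). Advance 4.
Byte at offset 25: 0xCF = 11001111 → 2-byte char (#9). Advance 2.
Byte at offset 27: 0xE4 = 11100100 → 3-byte char (#10). Advance 3.
Byte at offset 30: 0xF1 = 11110001 → 4-byte char (#11). Advance 4.
Byte at offset 34: 0xE2 = 11100010 → 3-byte char (#12). Advance 3.
Reached end at offset 37 after 12 code points.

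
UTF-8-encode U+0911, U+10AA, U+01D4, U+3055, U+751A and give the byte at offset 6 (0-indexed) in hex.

0xC7

U+0911 → 3-byte form E0 A4 91 at offsets 0–2.
U+10AA → 3-byte form E1 82 AA at offsets 3–5.
U+01D4 → 2-byte form C7 94 at offsets 6–7.
Offset 6 falls in char 3's range; it's byte 1 of C7 94 = 0xC7.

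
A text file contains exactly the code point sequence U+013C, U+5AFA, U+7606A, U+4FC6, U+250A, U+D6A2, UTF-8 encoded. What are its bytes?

C4 BC E5 AB BA F1 B6 81 AA E4 BF 86 E2 94 8A ED 9A A2

U+013C: 2-byte form → C4 BC.
U+5AFA: 3-byte form → E5 AB BA.
U+7606A: 4-byte form → F1 B6 81 AA.
U+4FC6: 3-byte form → E4 BF 86.
U+250A: 3-byte form → E2 94 8A.
U+D6A2: 3-byte form → ED 9A A2.
Concatenated (18 bytes): C4 BC E5 AB BA F1 B6 81 AA E4 BF 86 E2 94 8A ED 9A A2.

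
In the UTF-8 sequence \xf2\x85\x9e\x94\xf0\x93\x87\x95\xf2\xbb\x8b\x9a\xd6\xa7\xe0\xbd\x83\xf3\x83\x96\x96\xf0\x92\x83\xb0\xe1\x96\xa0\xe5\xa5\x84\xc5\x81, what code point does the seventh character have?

U+120F0

Offset 0: leading byte 0xF2 = 11110010 → 4-byte char #1 = F2 85 9E 94.
Offset 4: leading byte 0xF0 = 11110000 → 4-byte char #2 = F0 93 87 95.
Offset 8: leading byte 0xF2 = 11110010 → 4-byte char #3 = F2 BB 8B 9A.
Offset 12: leading byte 0xD6 = 11010110 → 2-byte char #4 = D6 A7.
Offset 14: leading byte 0xE0 = 11100000 → 3-byte char #5 = E0 BD 83.
Offset 17: leading byte 0xF3 = 11110011 → 4-byte char #6 = F3 83 96 96.
Offset 21: leading byte 0xF0 = 11110000 → 4-byte char #7 = F0 92 83 B0.
Leading byte 0xF0 = 11110000 matches 11110xxx → 4-byte sequence.
Byte 1: 0xF0 = 11110000, payload 000 (3 bits).
Byte 2: 0x92 = 10010010 (10xxxxxx ✓), payload 010010.
Byte 3: 0x83 = 10000011 (10xxxxxx ✓), payload 000011.
Byte 4: 0xB0 = 10110000 (10xxxxxx ✓), payload 110000.
Concatenate: 000010010000011110000 = 0x120F0 (21 bits → U+120F0).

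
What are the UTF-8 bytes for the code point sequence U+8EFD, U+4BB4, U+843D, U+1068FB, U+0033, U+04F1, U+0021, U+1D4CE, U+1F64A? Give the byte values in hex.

U+8EFD: 3-byte form → E8 BB BD.
U+4BB4: 3-byte form → E4 AE B4.
U+843D: 3-byte form → E8 90 BD.
U+1068FB: 4-byte form → F4 86 A3 BB.
U+0033: 1-byte form → 33.
U+04F1: 2-byte form → D3 B1.
U+0021: 1-byte form → 21.
U+1D4CE: 4-byte form → F0 9D 93 8E.
U+1F64A: 4-byte form → F0 9F 99 8A.
Concatenated (25 bytes): E8 BB BD E4 AE B4 E8 90 BD F4 86 A3 BB 33 D3 B1 21 F0 9D 93 8E F0 9F 99 8A.

E8 BB BD E4 AE B4 E8 90 BD F4 86 A3 BB 33 D3 B1 21 F0 9D 93 8E F0 9F 99 8A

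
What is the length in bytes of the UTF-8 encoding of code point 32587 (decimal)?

3

U+7F4B = 0x7F4B. UTF-8 uses 1 byte below 0x80, 2 below 0x800, 3 below 0x10000, 4 up to 0x10FFFF. 0x7F4B is in U+0800–U+FFFF → 3 bytes.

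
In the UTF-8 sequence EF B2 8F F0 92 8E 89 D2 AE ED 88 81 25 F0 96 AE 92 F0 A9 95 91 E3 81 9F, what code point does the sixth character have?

U+16B92

Offset 0: leading byte 0xEF = 11101111 → 3-byte char #1 = EF B2 8F.
Offset 3: leading byte 0xF0 = 11110000 → 4-byte char #2 = F0 92 8E 89.
Offset 7: leading byte 0xD2 = 11010010 → 2-byte char #3 = D2 AE.
Offset 9: leading byte 0xED = 11101101 → 3-byte char #4 = ED 88 81.
Offset 12: leading byte 0x25 = 00100101 → 1-byte char #5 = 25.
Offset 13: leading byte 0xF0 = 11110000 → 4-byte char #6 = F0 96 AE 92.
Leading byte 0xF0 = 11110000 matches 11110xxx → 4-byte sequence.
Byte 1: 0xF0 = 11110000, payload 000 (3 bits).
Byte 2: 0x96 = 10010110 (10xxxxxx ✓), payload 010110.
Byte 3: 0xAE = 10101110 (10xxxxxx ✓), payload 101110.
Byte 4: 0x92 = 10010010 (10xxxxxx ✓), payload 010010.
Concatenate: 000010110101110010010 = 0x16B92 (21 bits → U+16B92).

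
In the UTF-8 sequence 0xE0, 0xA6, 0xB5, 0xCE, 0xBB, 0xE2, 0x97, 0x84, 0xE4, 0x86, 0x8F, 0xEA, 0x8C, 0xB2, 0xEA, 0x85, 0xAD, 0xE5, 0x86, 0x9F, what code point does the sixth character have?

U+A16D

Offset 0: leading byte 0xE0 = 11100000 → 3-byte char #1 = E0 A6 B5.
Offset 3: leading byte 0xCE = 11001110 → 2-byte char #2 = CE BB.
Offset 5: leading byte 0xE2 = 11100010 → 3-byte char #3 = E2 97 84.
Offset 8: leading byte 0xE4 = 11100100 → 3-byte char #4 = E4 86 8F.
Offset 11: leading byte 0xEA = 11101010 → 3-byte char #5 = EA 8C B2.
Offset 14: leading byte 0xEA = 11101010 → 3-byte char #6 = EA 85 AD.
Leading byte 0xEA = 11101010 matches 1110xxxx → 3-byte sequence.
Byte 1: 0xEA = 11101010, payload 1010 (4 bits).
Byte 2: 0x85 = 10000101 (10xxxxxx ✓), payload 000101.
Byte 3: 0xAD = 10101101 (10xxxxxx ✓), payload 101101.
Concatenate: 1010000101101101 = 0xA16D (16 bits → U+A16D).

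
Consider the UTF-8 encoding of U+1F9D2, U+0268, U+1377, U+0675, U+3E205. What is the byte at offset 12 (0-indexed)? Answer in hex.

0xBE

U+1F9D2 → 4-byte form F0 9F A7 92 at offsets 0–3.
U+0268 → 2-byte form C9 A8 at offsets 4–5.
U+1377 → 3-byte form E1 8D B7 at offsets 6–8.
U+0675 → 2-byte form D9 B5 at offsets 9–10.
U+3E205 → 4-byte form F0 BE 88 85 at offsets 11–14.
Offset 12 falls in char 5's range; it's byte 2 of F0 BE 88 85 = 0xBE.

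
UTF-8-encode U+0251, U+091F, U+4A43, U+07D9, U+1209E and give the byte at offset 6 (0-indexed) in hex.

0xA9

U+0251 → 2-byte form C9 91 at offsets 0–1.
U+091F → 3-byte form E0 A4 9F at offsets 2–4.
U+4A43 → 3-byte form E4 A9 83 at offsets 5–7.
Offset 6 falls in char 3's range; it's byte 2 of E4 A9 83 = 0xA9.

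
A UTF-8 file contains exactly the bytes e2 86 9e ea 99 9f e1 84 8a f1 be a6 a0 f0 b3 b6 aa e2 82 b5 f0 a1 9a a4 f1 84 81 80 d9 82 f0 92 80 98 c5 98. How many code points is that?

Byte at offset 0: 0xE2 = 11100010 → 3-byte char (#1). Advance 3.
Byte at offset 3: 0xEA = 11101010 → 3-byte char (#2). Advance 3.
Byte at offset 6: 0xE1 = 11100001 → 3-byte char (#3). Advance 3.
Byte at offset 9: 0xF1 = 11110001 → 4-byte char (#4). Advance 4.
Byte at offset 13: 0xF0 = 11110000 → 4-byte char (#5). Advance 4.
Byte at offset 17: 0xE2 = 11100010 → 3-byte char (#6). Advance 3.
Byte at offset 20: 0xF0 = 11110000 → 4-byte char (#7). Advance 4.
Byte at offset 24: 0xF1 = 11110001 → 4-byte char (#8). Advance 4.
Byte at offset 28: 0xD9 = 11011001 → 2-byte char (#9). Advance 2.
Byte at offset 30: 0xF0 = 11110000 → 4-byte char (#10). Advance 4.
Byte at offset 34: 0xC5 = 11000101 → 2-byte char (#11). Advance 2.
Reached end at offset 36 after 11 code points.

11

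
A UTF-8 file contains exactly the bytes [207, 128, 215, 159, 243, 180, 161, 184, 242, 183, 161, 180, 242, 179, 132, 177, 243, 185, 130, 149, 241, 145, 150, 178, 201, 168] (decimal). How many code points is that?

Byte at offset 0: 0xCF = 11001111 → 2-byte char (#1). Advance 2.
Byte at offset 2: 0xD7 = 11010111 → 2-byte char (#2). Advance 2.
Byte at offset 4: 0xF3 = 11110011 → 4-byte char (#3). Advance 4.
Byte at offset 8: 0xF2 = 11110010 → 4-byte char (#4). Advance 4.
Byte at offset 12: 0xF2 = 11110010 → 4-byte char (#5). Advance 4.
Byte at offset 16: 0xF3 = 11110011 → 4-byte char (#6). Advance 4.
Byte at offset 20: 0xF1 = 11110001 → 4-byte char (#7). Advance 4.
Byte at offset 24: 0xC9 = 11001001 → 2-byte char (#8). Advance 2.
Reached end at offset 26 after 8 code points.

8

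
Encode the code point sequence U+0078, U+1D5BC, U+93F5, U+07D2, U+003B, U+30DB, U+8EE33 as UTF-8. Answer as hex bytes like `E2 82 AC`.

U+0078: 1-byte form → 78.
U+1D5BC: 4-byte form → F0 9D 96 BC.
U+93F5: 3-byte form → E9 8F B5.
U+07D2: 2-byte form → DF 92.
U+003B: 1-byte form → 3B.
U+30DB: 3-byte form → E3 83 9B.
U+8EE33: 4-byte form → F2 8E B8 B3.
Concatenated (18 bytes): 78 F0 9D 96 BC E9 8F B5 DF 92 3B E3 83 9B F2 8E B8 B3.

78 F0 9D 96 BC E9 8F B5 DF 92 3B E3 83 9B F2 8E B8 B3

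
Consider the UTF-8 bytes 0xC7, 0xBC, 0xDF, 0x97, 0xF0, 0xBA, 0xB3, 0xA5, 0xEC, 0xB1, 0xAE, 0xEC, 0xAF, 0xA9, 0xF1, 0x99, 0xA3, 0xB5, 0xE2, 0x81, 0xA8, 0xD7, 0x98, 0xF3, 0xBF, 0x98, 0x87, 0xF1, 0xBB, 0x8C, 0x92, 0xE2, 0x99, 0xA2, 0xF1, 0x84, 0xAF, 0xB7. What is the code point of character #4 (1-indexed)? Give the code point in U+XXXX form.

U+CC6E

Offset 0: leading byte 0xC7 = 11000111 → 2-byte char #1 = C7 BC.
Offset 2: leading byte 0xDF = 11011111 → 2-byte char #2 = DF 97.
Offset 4: leading byte 0xF0 = 11110000 → 4-byte char #3 = F0 BA B3 A5.
Offset 8: leading byte 0xEC = 11101100 → 3-byte char #4 = EC B1 AE.
Leading byte 0xEC = 11101100 matches 1110xxxx → 3-byte sequence.
Byte 1: 0xEC = 11101100, payload 1100 (4 bits).
Byte 2: 0xB1 = 10110001 (10xxxxxx ✓), payload 110001.
Byte 3: 0xAE = 10101110 (10xxxxxx ✓), payload 101110.
Concatenate: 1100110001101110 = 0xCC6E (16 bits → U+CC6E).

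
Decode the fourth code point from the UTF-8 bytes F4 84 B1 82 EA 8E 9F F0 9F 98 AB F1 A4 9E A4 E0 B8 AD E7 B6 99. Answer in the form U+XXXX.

U+647A4

Offset 0: leading byte 0xF4 = 11110100 → 4-byte char #1 = F4 84 B1 82.
Offset 4: leading byte 0xEA = 11101010 → 3-byte char #2 = EA 8E 9F.
Offset 7: leading byte 0xF0 = 11110000 → 4-byte char #3 = F0 9F 98 AB.
Offset 11: leading byte 0xF1 = 11110001 → 4-byte char #4 = F1 A4 9E A4.
Leading byte 0xF1 = 11110001 matches 11110xxx → 4-byte sequence.
Byte 1: 0xF1 = 11110001, payload 001 (3 bits).
Byte 2: 0xA4 = 10100100 (10xxxxxx ✓), payload 100100.
Byte 3: 0x9E = 10011110 (10xxxxxx ✓), payload 011110.
Byte 4: 0xA4 = 10100100 (10xxxxxx ✓), payload 100100.
Concatenate: 001100100011110100100 = 0x647A4 (21 bits → U+647A4).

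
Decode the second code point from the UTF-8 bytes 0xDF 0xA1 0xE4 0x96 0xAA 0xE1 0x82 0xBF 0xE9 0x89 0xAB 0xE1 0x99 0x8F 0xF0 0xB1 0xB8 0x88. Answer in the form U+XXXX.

U+45AA

Offset 0: leading byte 0xDF = 11011111 → 2-byte char #1 = DF A1.
Offset 2: leading byte 0xE4 = 11100100 → 3-byte char #2 = E4 96 AA.
Leading byte 0xE4 = 11100100 matches 1110xxxx → 3-byte sequence.
Byte 1: 0xE4 = 11100100, payload 0100 (4 bits).
Byte 2: 0x96 = 10010110 (10xxxxxx ✓), payload 010110.
Byte 3: 0xAA = 10101010 (10xxxxxx ✓), payload 101010.
Concatenate: 0100010110101010 = 0x45AA (16 bits → U+45AA).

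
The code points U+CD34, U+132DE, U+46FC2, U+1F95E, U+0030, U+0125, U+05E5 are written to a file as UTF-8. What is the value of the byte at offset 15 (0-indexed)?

U+CD34 → 3-byte form EC B4 B4 at offsets 0–2.
U+132DE → 4-byte form F0 93 8B 9E at offsets 3–6.
U+46FC2 → 4-byte form F1 86 BF 82 at offsets 7–10.
U+1F95E → 4-byte form F0 9F A5 9E at offsets 11–14.
U+0030 → 1-byte form 30 at offsets 15–15.
Offset 15 falls in char 5's range; it's byte 1 of 30 = 0x30.

0x30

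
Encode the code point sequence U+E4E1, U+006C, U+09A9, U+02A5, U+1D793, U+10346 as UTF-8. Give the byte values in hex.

EE 93 A1 6C E0 A6 A9 CA A5 F0 9D 9E 93 F0 90 8D 86

U+E4E1: 3-byte form → EE 93 A1.
U+006C: 1-byte form → 6C.
U+09A9: 3-byte form → E0 A6 A9.
U+02A5: 2-byte form → CA A5.
U+1D793: 4-byte form → F0 9D 9E 93.
U+10346: 4-byte form → F0 90 8D 86.
Concatenated (17 bytes): EE 93 A1 6C E0 A6 A9 CA A5 F0 9D 9E 93 F0 90 8D 86.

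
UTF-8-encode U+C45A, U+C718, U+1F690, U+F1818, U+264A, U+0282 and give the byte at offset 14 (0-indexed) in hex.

U+C45A → 3-byte form EC 91 9A at offsets 0–2.
U+C718 → 3-byte form EC 9C 98 at offsets 3–5.
U+1F690 → 4-byte form F0 9F 9A 90 at offsets 6–9.
U+F1818 → 4-byte form F3 B1 A0 98 at offsets 10–13.
U+264A → 3-byte form E2 99 8A at offsets 14–16.
Offset 14 falls in char 5's range; it's byte 1 of E2 99 8A = 0xE2.

0xE2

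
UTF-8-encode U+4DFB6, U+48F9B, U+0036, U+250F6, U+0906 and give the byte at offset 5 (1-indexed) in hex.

0xF1

1-indexed offset 5 is 0-indexed offset 4.
U+4DFB6 → 4-byte form F1 8D BE B6 at offsets 0–3.
U+48F9B → 4-byte form F1 88 BE 9B at offsets 4–7.
Offset 4 falls in char 2's range; it's byte 1 of F1 88 BE 9B = 0xF1.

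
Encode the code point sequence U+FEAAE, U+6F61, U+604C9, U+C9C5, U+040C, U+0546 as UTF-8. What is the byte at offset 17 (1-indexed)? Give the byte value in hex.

1-indexed offset 17 is 0-indexed offset 16.
U+FEAAE → 4-byte form F3 BE AA AE at offsets 0–3.
U+6F61 → 3-byte form E6 BD A1 at offsets 4–6.
U+604C9 → 4-byte form F1 A0 93 89 at offsets 7–10.
U+C9C5 → 3-byte form EC A7 85 at offsets 11–13.
U+040C → 2-byte form D0 8C at offsets 14–15.
U+0546 → 2-byte form D5 86 at offsets 16–17.
Offset 16 falls in char 6's range; it's byte 1 of D5 86 = 0xD5.

0xD5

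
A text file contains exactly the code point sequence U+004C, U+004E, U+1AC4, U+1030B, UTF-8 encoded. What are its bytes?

U+004C: 1-byte form → 4C.
U+004E: 1-byte form → 4E.
U+1AC4: 3-byte form → E1 AB 84.
U+1030B: 4-byte form → F0 90 8C 8B.
Concatenated (9 bytes): 4C 4E E1 AB 84 F0 90 8C 8B.

4C 4E E1 AB 84 F0 90 8C 8B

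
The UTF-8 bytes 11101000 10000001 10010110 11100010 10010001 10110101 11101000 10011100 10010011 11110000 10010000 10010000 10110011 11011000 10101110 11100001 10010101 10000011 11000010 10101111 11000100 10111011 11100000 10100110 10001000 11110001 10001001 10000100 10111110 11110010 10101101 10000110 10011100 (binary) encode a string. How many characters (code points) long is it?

11

Byte at offset 0: 0xE8 = 11101000 → 3-byte char (#1). Advance 3.
Byte at offset 3: 0xE2 = 11100010 → 3-byte char (#2). Advance 3.
Byte at offset 6: 0xE8 = 11101000 → 3-byte char (#3). Advance 3.
Byte at offset 9: 0xF0 = 11110000 → 4-byte char (#4). Advance 4.
Byte at offset 13: 0xD8 = 11011000 → 2-byte char (#5). Advance 2.
Byte at offset 15: 0xE1 = 11100001 → 3-byte char (#6). Advance 3.
Byte at offset 18: 0xC2 = 11000010 → 2-byte char (#7). Advance 2.
Byte at offset 20: 0xC4 = 11000100 → 2-byte char (#8). Advance 2.
Byte at offset 22: 0xE0 = 11100000 → 3-byte char (#9). Advance 3.
Byte at offset 25: 0xF1 = 11110001 → 4-byte char (#10). Advance 4.
Byte at offset 29: 0xF2 = 11110010 → 4-byte char (#11). Advance 4.
Reached end at offset 33 after 11 code points.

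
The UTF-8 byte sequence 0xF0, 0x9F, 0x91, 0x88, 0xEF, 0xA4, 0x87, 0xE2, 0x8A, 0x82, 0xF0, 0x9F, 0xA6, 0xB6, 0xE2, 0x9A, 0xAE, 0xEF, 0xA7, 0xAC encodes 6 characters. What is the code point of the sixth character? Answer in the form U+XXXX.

Offset 0: leading byte 0xF0 = 11110000 → 4-byte char #1 = F0 9F 91 88.
Offset 4: leading byte 0xEF = 11101111 → 3-byte char #2 = EF A4 87.
Offset 7: leading byte 0xE2 = 11100010 → 3-byte char #3 = E2 8A 82.
Offset 10: leading byte 0xF0 = 11110000 → 4-byte char #4 = F0 9F A6 B6.
Offset 14: leading byte 0xE2 = 11100010 → 3-byte char #5 = E2 9A AE.
Offset 17: leading byte 0xEF = 11101111 → 3-byte char #6 = EF A7 AC.
Leading byte 0xEF = 11101111 matches 1110xxxx → 3-byte sequence.
Byte 1: 0xEF = 11101111, payload 1111 (4 bits).
Byte 2: 0xA7 = 10100111 (10xxxxxx ✓), payload 100111.
Byte 3: 0xAC = 10101100 (10xxxxxx ✓), payload 101100.
Concatenate: 1111100111101100 = 0xF9EC (16 bits → U+F9EC).

U+F9EC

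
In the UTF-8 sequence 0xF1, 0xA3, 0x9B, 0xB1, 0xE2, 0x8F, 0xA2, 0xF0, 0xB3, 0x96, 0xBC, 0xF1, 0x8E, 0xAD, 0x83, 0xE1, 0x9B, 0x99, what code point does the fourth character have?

Offset 0: leading byte 0xF1 = 11110001 → 4-byte char #1 = F1 A3 9B B1.
Offset 4: leading byte 0xE2 = 11100010 → 3-byte char #2 = E2 8F A2.
Offset 7: leading byte 0xF0 = 11110000 → 4-byte char #3 = F0 B3 96 BC.
Offset 11: leading byte 0xF1 = 11110001 → 4-byte char #4 = F1 8E AD 83.
Leading byte 0xF1 = 11110001 matches 11110xxx → 4-byte sequence.
Byte 1: 0xF1 = 11110001, payload 001 (3 bits).
Byte 2: 0x8E = 10001110 (10xxxxxx ✓), payload 001110.
Byte 3: 0xAD = 10101101 (10xxxxxx ✓), payload 101101.
Byte 4: 0x83 = 10000011 (10xxxxxx ✓), payload 000011.
Concatenate: 001001110101101000011 = 0x4EB43 (21 bits → U+4EB43).

U+4EB43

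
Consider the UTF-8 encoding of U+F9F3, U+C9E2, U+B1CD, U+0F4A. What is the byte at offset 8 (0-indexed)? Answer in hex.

U+F9F3 → 3-byte form EF A7 B3 at offsets 0–2.
U+C9E2 → 3-byte form EC A7 A2 at offsets 3–5.
U+B1CD → 3-byte form EB 87 8D at offsets 6–8.
Offset 8 falls in char 3's range; it's byte 3 of EB 87 8D = 0x8D.

0x8D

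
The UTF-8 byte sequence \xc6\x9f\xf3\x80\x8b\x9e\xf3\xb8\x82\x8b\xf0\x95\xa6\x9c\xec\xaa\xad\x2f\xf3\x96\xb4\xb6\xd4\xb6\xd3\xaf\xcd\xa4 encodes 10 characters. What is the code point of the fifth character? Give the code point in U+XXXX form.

U+CAAD

Offset 0: leading byte 0xC6 = 11000110 → 2-byte char #1 = C6 9F.
Offset 2: leading byte 0xF3 = 11110011 → 4-byte char #2 = F3 80 8B 9E.
Offset 6: leading byte 0xF3 = 11110011 → 4-byte char #3 = F3 B8 82 8B.
Offset 10: leading byte 0xF0 = 11110000 → 4-byte char #4 = F0 95 A6 9C.
Offset 14: leading byte 0xEC = 11101100 → 3-byte char #5 = EC AA AD.
Leading byte 0xEC = 11101100 matches 1110xxxx → 3-byte sequence.
Byte 1: 0xEC = 11101100, payload 1100 (4 bits).
Byte 2: 0xAA = 10101010 (10xxxxxx ✓), payload 101010.
Byte 3: 0xAD = 10101101 (10xxxxxx ✓), payload 101101.
Concatenate: 1100101010101101 = 0xCAAD (16 bits → U+CAAD).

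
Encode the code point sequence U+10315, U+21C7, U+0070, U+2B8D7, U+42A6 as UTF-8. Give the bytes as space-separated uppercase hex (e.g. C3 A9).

F0 90 8C 95 E2 87 87 70 F0 AB A3 97 E4 8A A6

U+10315: 4-byte form → F0 90 8C 95.
U+21C7: 3-byte form → E2 87 87.
U+0070: 1-byte form → 70.
U+2B8D7: 4-byte form → F0 AB A3 97.
U+42A6: 3-byte form → E4 8A A6.
Concatenated (15 bytes): F0 90 8C 95 E2 87 87 70 F0 AB A3 97 E4 8A A6.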